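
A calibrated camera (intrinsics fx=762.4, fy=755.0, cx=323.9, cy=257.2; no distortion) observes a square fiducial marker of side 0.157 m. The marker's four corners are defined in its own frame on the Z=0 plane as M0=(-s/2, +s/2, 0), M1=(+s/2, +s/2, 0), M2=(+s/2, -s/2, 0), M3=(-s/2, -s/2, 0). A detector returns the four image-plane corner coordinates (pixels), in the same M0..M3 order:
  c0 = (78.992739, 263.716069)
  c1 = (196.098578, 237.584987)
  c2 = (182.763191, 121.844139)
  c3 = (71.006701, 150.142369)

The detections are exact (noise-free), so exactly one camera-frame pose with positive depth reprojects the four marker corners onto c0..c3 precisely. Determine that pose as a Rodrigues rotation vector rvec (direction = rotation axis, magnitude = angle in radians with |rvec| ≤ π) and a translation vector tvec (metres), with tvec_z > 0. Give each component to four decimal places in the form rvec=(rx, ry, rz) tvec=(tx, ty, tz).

rvec=(-0.2563, 0.2075, -0.1834) tvec=(-0.2425, -0.0825, 0.9597)

Intrinsics K: fx=762.4, fy=755.0, cx=323.9, cy=257.2
Marker side s = 0.157 m; corners in marker frame (Z=0):
  M0 = (-0.0785, +0.0785, 0)
  M1 = (+0.0785, +0.0785, 0)
  M2 = (+0.0785, -0.0785, 0)
  M3 = (-0.0785, -0.0785, 0)
Detected image corners:
  c0 = (78.992739, 263.716069) px
  c1 = (196.098578, 237.584987) px
  c2 = (182.763191, 121.844139) px
  c3 = (71.006701, 150.142369) px
Planar DLT: solve 8×8 A·h = b for H (H[2,2]=1):
  H  [+703.77109 +30.58757 +131.25842]
  H  [-209.63118 +676.00422 +192.25996]
  H  [-0.18693 -0.28034 +1.00000]
B = K⁻¹H; ‖b₁‖=1.042001, ‖b₂‖=1.042001; λ = 2/(‖b₁‖+‖b₂‖) = 0.959692, sign → tz>0 ⇒ λ=+0.959692
r₁ = λ·B[:,0] = (+0.96211,-0.20535,-0.17939); r₂ = λ·B[:,1] = (+0.15280,+0.95093,-0.26904)
r₃ = r₁×r₂ = (+0.22584,+0.23143,+0.94627); SVD([r₁ r₂ r₃]) → R = UVᵀ:
  R  [+0.96211 +0.15280 +0.22584]
  R  [-0.20535 +0.95093 +0.23143]
  R  [-0.17939 -0.26904 +0.94627]
t = (-0.24249, -0.08255, +0.95969) m
tr R = 2.859311; θ = arccos((tr R − 1)/2) = 0.377319 rad = 21.619°
axis k = ((R−Rᵀ)₃₂, (R−Rᵀ)₁₃, (R−Rᵀ)₂₁) / (2 sinθ) = (-0.679195, +0.549949, -0.486056)
rvec = θ·k = (-0.256273, +0.207506, -0.183398)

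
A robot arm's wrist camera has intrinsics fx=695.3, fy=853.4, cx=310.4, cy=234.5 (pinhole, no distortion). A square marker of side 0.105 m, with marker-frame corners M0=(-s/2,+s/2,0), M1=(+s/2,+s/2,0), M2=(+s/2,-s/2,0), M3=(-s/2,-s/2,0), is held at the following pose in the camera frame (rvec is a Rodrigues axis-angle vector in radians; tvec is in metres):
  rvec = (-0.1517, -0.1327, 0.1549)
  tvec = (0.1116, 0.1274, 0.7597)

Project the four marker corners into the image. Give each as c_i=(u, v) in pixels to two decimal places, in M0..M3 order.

Intrinsics K: fx=695.3, fy=853.4, cx=310.4, cy=234.5
Marker side s = 0.105 m; corners in marker frame (Z=0):
  M0 = (-0.0525, +0.0525, 0)
  M1 = (+0.0525, +0.0525, 0)
  M2 = (+0.0525, -0.0525, 0)
  M3 = (-0.0525, -0.0525, 0)
rvec = (-0.1517, -0.1327, 0.1549), |rvec| = θ = 0.25420 rad = 14.564°
Rodrigues: sinθ=0.25147, 1−cosθ=0.03213; R = I + sinθ·[k]× + (1−cosθ)·[k]×²:
    [+0.97931 -0.14323 -0.14296]
    [+0.16325 +0.97662 +0.13985]
    [+0.11959 -0.16029 +0.97980]
t = (0.1116, 0.1274, 0.7597) m
M0: Pc = R·M0+t = (+0.05267, +0.17010, +0.74501); u = 695.3·(+0.05267)/0.74501 + 310.4 = 359.5530, v = 853.4·(+0.17010)/0.74501 + 234.5 = 429.3510
M1: Pc = R·M1+t = (+0.15549, +0.18724, +0.75756); u = 695.3·(+0.15549)/0.75756 + 310.4 = 453.1146, v = 853.4·(+0.18724)/0.75756 + 234.5 = 445.4308
M2: Pc = R·M2+t = (+0.17053, +0.08470, +0.77439); u = 695.3·(+0.17053)/0.77439 + 310.4 = 463.5155, v = 853.4·(+0.08470)/0.77439 + 234.5 = 327.8390
M3: Pc = R·M3+t = (+0.06771, +0.06756, +0.76184); u = 695.3·(+0.06771)/0.76184 + 310.4 = 372.1923, v = 853.4·(+0.06756)/0.76184 + 234.5 = 310.1762

c0=(359.55, 429.35) c1=(453.11, 445.43) c2=(463.52, 327.84) c3=(372.19, 310.18)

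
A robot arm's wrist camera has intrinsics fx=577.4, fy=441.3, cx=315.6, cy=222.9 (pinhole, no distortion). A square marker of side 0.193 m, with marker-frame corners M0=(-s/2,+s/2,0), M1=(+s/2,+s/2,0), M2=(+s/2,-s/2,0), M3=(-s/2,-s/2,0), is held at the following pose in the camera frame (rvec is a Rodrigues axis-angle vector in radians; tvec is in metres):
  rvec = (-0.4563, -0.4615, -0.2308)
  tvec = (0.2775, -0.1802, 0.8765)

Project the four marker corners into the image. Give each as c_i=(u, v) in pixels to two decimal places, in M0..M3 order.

Intrinsics K: fx=577.4, fy=441.3, cx=315.6, cy=222.9
Marker side s = 0.193 m; corners in marker frame (Z=0):
  M0 = (-0.0965, +0.0965, 0)
  M1 = (+0.0965, +0.0965, 0)
  M2 = (+0.0965, -0.0965, 0)
  M3 = (-0.0965, -0.0965, 0)
rvec = (-0.4563, -0.4615, -0.2308), |rvec| = θ = 0.68881 rad = 39.466°
Rodrigues: sinθ=0.63562, 1−cosθ=0.22800; R = I + sinθ·[k]× + (1−cosθ)·[k]×²:
    [+0.87206 +0.31417 -0.37525]
    [-0.11178 +0.87435 +0.47225]
    [+0.47647 -0.36988 +0.79760]
t = (0.2775, -0.1802, 0.8765) m
M0: Pc = R·M0+t = (+0.22366, -0.08504, +0.79483); u = 577.4·(+0.22366)/0.79483 + 315.6 = 478.0801, v = 441.3·(-0.08504)/0.79483 + 222.9 = 175.6855
M1: Pc = R·M1+t = (+0.39197, -0.10661, +0.88679); u = 577.4·(+0.39197)/0.88679 + 315.6 = 570.8182, v = 441.3·(-0.10661)/0.88679 + 222.9 = 169.8454
M2: Pc = R·M2+t = (+0.33134, -0.27536, +0.95817); u = 577.4·(+0.33134)/0.95817 + 315.6 = 515.2648, v = 441.3·(-0.27536)/0.95817 + 222.9 = 96.0782
M3: Pc = R·M3+t = (+0.16303, -0.25379, +0.86621); u = 577.4·(+0.16303)/0.86621 + 315.6 = 424.2718, v = 441.3·(-0.25379)/0.86621 + 222.9 = 93.6058

c0=(478.08, 175.69) c1=(570.82, 169.85) c2=(515.26, 96.08) c3=(424.27, 93.61)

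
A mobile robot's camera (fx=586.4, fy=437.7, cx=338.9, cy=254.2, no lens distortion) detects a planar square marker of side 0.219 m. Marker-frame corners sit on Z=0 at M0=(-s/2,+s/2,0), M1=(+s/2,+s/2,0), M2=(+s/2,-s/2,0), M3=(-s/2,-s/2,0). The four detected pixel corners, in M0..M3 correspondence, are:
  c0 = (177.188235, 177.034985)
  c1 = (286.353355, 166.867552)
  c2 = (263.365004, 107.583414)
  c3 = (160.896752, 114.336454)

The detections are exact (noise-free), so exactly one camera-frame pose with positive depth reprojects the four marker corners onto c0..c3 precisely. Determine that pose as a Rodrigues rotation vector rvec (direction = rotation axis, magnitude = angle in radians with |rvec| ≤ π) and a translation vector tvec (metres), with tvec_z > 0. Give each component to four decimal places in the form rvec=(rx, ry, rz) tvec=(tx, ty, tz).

Intrinsics K: fx=586.4, fy=437.7, cx=338.9, cy=254.2
Marker side s = 0.219 m; corners in marker frame (Z=0):
  M0 = (-0.1095, +0.1095, 0)
  M1 = (+0.1095, +0.1095, 0)
  M2 = (+0.1095, -0.1095, 0)
  M3 = (-0.1095, -0.1095, 0)
Detected image corners:
  c0 = (177.188235, 177.034985) px
  c1 = (286.353355, 166.867552) px
  c2 = (263.365004, 107.583414) px
  c3 = (160.896752, 114.336454) px
Planar DLT: solve 8×8 A·h = b for H (H[2,2]=1):
  H  [+529.27027 +17.23540 +222.81553]
  H  [-8.62741 +231.92466 +140.26304]
  H  [+0.21013 -0.32798 +1.00000]
B = K⁻¹H; ‖b₁‖=0.821230, ‖b₂‖=0.821230; λ = 2/(‖b₁‖+‖b₂‖) = 1.217686, sign → tz>0 ⇒ λ=+1.217686
r₁ = λ·B[:,0] = (+0.95118,-0.17260,+0.25587); r₂ = λ·B[:,1] = (+0.26661,+0.87716,-0.39938)
r₃ = r₁×r₂ = (-0.15551,+0.44810,+0.88035); SVD([r₁ r₂ r₃]) → R = UVᵀ:
  R  [+0.95118 +0.26661 -0.15551]
  R  [-0.17260 +0.87716 +0.44810]
  R  [+0.25587 -0.39938 +0.88035]
t = (-0.24105, -0.31697, +1.21769) m
tr R = 2.708696; θ = arccos((tr R − 1)/2) = 0.546502 rad = 31.312°
axis k = ((R−Rᵀ)₃₂, (R−Rᵀ)₁₃, (R−Rᵀ)₂₁) / (2 sinθ) = (-0.815354, -0.395781, -0.422558)
rvec = θ·k = (-0.445592, -0.216295, -0.230928)

rvec=(-0.4456, -0.2163, -0.2309) tvec=(-0.2411, -0.3170, 1.2177)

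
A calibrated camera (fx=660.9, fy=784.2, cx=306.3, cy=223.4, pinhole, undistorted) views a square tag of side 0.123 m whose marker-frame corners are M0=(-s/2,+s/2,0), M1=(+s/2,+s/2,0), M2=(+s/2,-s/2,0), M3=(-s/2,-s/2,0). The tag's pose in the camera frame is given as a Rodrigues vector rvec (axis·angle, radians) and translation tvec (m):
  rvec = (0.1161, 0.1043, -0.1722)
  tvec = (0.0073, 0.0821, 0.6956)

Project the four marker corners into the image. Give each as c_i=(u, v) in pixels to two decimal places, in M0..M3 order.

c0=(267.07, 391.95) c1=(380.86, 372.48) c2=(361.23, 236.96) c3=(245.70, 259.50)

Intrinsics K: fx=660.9, fy=784.2, cx=306.3, cy=223.4
Marker side s = 0.123 m; corners in marker frame (Z=0):
  M0 = (-0.0615, +0.0615, 0)
  M1 = (+0.0615, +0.0615, 0)
  M2 = (+0.0615, -0.0615, 0)
  M3 = (-0.0615, -0.0615, 0)
rvec = (0.1161, 0.1043, -0.1722), |rvec| = θ = 0.23240 rad = 13.316°
Rodrigues: sinθ=0.23032, 1−cosθ=0.02688; R = I + sinθ·[k]× + (1−cosθ)·[k]×²:
    [+0.97983 +0.17668 +0.09341]
    [-0.16463 +0.97853 -0.12400]
    [-0.11331 +0.10612 +0.98788]
t = (0.0073, 0.0821, 0.6956) m
M0: Pc = R·M0+t = (-0.04209, +0.15240, +0.70910); u = 660.9·(-0.04209)/0.70910 + 306.3 = 267.0676, v = 784.2·(+0.15240)/0.70910 + 223.4 = 391.9463
M1: Pc = R·M1+t = (+0.07843, +0.13216, +0.69516); u = 660.9·(+0.07843)/0.69516 + 306.3 = 380.8604, v = 784.2·(+0.13216)/0.69516 + 223.4 = 372.4828
M2: Pc = R·M2+t = (+0.05669, +0.01180, +0.68210); u = 660.9·(+0.05669)/0.68210 + 306.3 = 361.2309, v = 784.2·(+0.01180)/0.68210 + 223.4 = 236.9614
M3: Pc = R·M3+t = (-0.06383, +0.03204, +0.69604); u = 660.9·(-0.06383)/0.69604 + 306.3 = 245.6973, v = 784.2·(+0.03204)/0.69604 + 223.4 = 259.5035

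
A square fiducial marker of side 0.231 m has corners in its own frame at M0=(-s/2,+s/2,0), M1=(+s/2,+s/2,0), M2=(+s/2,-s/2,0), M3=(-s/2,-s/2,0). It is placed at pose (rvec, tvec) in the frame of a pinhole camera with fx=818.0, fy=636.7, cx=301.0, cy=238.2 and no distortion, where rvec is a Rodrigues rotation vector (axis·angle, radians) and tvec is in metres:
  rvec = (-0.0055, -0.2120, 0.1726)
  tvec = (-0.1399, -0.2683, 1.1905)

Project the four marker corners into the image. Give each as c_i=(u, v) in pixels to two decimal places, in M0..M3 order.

c0=(110.69, 142.85) c1=(268.39, 167.40) c2=(294.91, 48.69) c3=(139.03, 19.35)

Intrinsics K: fx=818.0, fy=636.7, cx=301.0, cy=238.2
Marker side s = 0.231 m; corners in marker frame (Z=0):
  M0 = (-0.1155, +0.1155, 0)
  M1 = (+0.1155, +0.1155, 0)
  M2 = (+0.1155, -0.1155, 0)
  M3 = (-0.1155, -0.1155, 0)
rvec = (-0.0055, -0.2120, 0.1726), |rvec| = θ = 0.27343 rad = 15.666°
Rodrigues: sinθ=0.27004, 1−cosθ=0.03715; R = I + sinθ·[k]× + (1−cosθ)·[k]×²:
    [+0.96286 -0.16988 -0.20984]
    [+0.17104 +0.98518 -0.01275]
    [+0.20890 -0.02361 +0.97765]
t = (-0.1399, -0.2683, 1.1905) m
M0: Pc = R·M0+t = (-0.27073, -0.17427, +1.16365); u = 818.0·(-0.27073)/1.16365 + 301.0 = 110.6854, v = 636.7·(-0.17427)/1.16365 + 238.2 = 142.8485
M1: Pc = R·M1+t = (-0.04831, -0.13476, +1.21190); u = 818.0·(-0.04831)/1.21190 + 301.0 = 268.3920, v = 636.7·(-0.13476)/1.21190 + 238.2 = 167.4024
M2: Pc = R·M2+t = (-0.00907, -0.36233, +1.21735); u = 818.0·(-0.00907)/1.21735 + 301.0 = 294.9066, v = 636.7·(-0.36233)/1.21735 + 238.2 = 48.6925
M3: Pc = R·M3+t = (-0.23149, -0.40184, +1.16910); u = 818.0·(-0.23149)/1.16910 + 301.0 = 139.0302, v = 636.7·(-0.40184)/1.16910 + 238.2 = 19.3533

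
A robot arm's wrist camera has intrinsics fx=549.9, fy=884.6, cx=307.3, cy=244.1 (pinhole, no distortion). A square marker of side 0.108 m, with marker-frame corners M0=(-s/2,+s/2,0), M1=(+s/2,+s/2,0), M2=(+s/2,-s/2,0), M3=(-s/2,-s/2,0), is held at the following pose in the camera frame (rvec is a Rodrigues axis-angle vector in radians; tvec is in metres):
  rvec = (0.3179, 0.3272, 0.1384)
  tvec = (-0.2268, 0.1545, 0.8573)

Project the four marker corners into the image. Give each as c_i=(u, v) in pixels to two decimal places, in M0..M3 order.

c0=(133.30, 438.09) c1=(191.72, 465.73) c2=(192.67, 366.13) c3=(131.79, 341.03)

Intrinsics K: fx=549.9, fy=884.6, cx=307.3, cy=244.1
Marker side s = 0.108 m; corners in marker frame (Z=0):
  M0 = (-0.0540, +0.0540, 0)
  M1 = (+0.0540, +0.0540, 0)
  M2 = (+0.0540, -0.0540, 0)
  M3 = (-0.0540, -0.0540, 0)
rvec = (0.3179, 0.3272, 0.1384), |rvec| = θ = 0.47673 rad = 27.315°
Rodrigues: sinθ=0.45888, 1−cosθ=0.11150; R = I + sinθ·[k]× + (1−cosθ)·[k]×²:
    [+0.93808 -0.08219 +0.33653]
    [+0.18425 +0.94102 -0.28378]
    [-0.29336 +0.32821 +0.89790]
t = (-0.2268, 0.1545, 0.8573) m
M0: Pc = R·M0+t = (-0.28189, +0.19537, +0.89086); u = 549.9·(-0.28189)/0.89086 + 307.3 = 133.2964, v = 884.6·(+0.19537)/0.89086 + 244.1 = 438.0920
M1: Pc = R·M1+t = (-0.18058, +0.21526, +0.85918); u = 549.9·(-0.18058)/0.85918 + 307.3 = 191.7227, v = 884.6·(+0.21526)/0.85918 + 244.1 = 465.7330
M2: Pc = R·M2+t = (-0.17171, +0.11363, +0.82374); u = 549.9·(-0.17171)/0.82374 + 307.3 = 192.6746, v = 884.6·(+0.11363)/0.82374 + 244.1 = 366.1305
M3: Pc = R·M3+t = (-0.27302, +0.09374, +0.85542); u = 549.9·(-0.27302)/0.85542 + 307.3 = 131.7920, v = 884.6·(+0.09374)/0.85542 + 244.1 = 341.0331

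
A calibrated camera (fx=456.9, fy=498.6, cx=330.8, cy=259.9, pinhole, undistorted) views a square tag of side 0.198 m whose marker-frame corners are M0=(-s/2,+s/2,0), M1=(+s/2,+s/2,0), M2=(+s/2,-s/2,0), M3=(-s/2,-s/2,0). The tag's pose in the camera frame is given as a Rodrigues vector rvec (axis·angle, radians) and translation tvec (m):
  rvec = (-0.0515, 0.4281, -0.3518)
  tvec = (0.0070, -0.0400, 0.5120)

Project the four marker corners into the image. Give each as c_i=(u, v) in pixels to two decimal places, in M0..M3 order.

Intrinsics K: fx=456.9, fy=498.6, cx=330.8, cy=259.9
Marker side s = 0.198 m; corners in marker frame (Z=0):
  M0 = (-0.0990, +0.0990, 0)
  M1 = (+0.0990, +0.0990, 0)
  M2 = (+0.0990, -0.0990, 0)
  M3 = (-0.0990, -0.0990, 0)
rvec = (-0.0515, 0.4281, -0.3518), |rvec| = θ = 0.55649 rad = 31.885°
Rodrigues: sinθ=0.52821, 1−cosθ=0.15089; R = I + sinθ·[k]× + (1−cosθ)·[k]×²:
    [+0.85040 +0.32318 +0.41517]
    [-0.34466 +0.93841 -0.02450]
    [-0.39752 -0.12226 +0.90941]
t = (0.0070, -0.0400, 0.5120) m
M0: Pc = R·M0+t = (-0.04520, +0.08702, +0.53925); u = 456.9·(-0.04520)/0.53925 + 330.8 = 292.5066, v = 498.6·(+0.08702)/0.53925 + 259.9 = 340.3638
M1: Pc = R·M1+t = (+0.12318, +0.01878, +0.46054); u = 456.9·(+0.12318)/0.46054 + 330.8 = 453.0107, v = 498.6·(+0.01878)/0.46054 + 259.9 = 280.2326
M2: Pc = R·M2+t = (+0.05920, -0.16702, +0.48475); u = 456.9·(+0.05920)/0.48475 + 330.8 = 386.5944, v = 498.6·(-0.16702)/0.48475 + 259.9 = 88.1039
M3: Pc = R·M3+t = (-0.10918, -0.09878, +0.56346); u = 456.9·(-0.10918)/0.56346 + 330.8 = 242.2636, v = 498.6·(-0.09878)/0.56346 + 259.9 = 172.4897

c0=(292.51, 340.36) c1=(453.01, 280.23) c2=(386.59, 88.10) c3=(242.26, 172.49)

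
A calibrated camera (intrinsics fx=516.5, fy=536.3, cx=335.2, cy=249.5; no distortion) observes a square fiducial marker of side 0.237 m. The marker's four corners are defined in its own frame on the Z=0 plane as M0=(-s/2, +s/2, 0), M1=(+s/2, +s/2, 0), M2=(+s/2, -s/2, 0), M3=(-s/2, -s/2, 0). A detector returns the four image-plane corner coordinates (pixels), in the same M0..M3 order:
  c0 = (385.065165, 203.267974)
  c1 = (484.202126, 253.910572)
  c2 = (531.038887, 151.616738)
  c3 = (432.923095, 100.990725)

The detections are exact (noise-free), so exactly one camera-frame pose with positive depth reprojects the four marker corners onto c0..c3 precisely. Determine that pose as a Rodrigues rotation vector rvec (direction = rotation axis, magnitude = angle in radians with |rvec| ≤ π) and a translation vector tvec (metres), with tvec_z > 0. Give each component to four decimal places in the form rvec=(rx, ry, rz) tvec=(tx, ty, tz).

Intrinsics K: fx=516.5, fy=536.3, cx=335.2, cy=249.5
Marker side s = 0.237 m; corners in marker frame (Z=0):
  M0 = (-0.1185, +0.1185, 0)
  M1 = (+0.1185, +0.1185, 0)
  M2 = (+0.1185, -0.1185, 0)
  M3 = (-0.1185, -0.1185, 0)
Detected image corners:
  c0 = (385.065165, 203.267974) px
  c1 = (484.202126, 253.910572) px
  c2 = (531.038887, 151.616738) px
  c3 = (432.923095, 100.990725) px
Planar DLT: solve 8×8 A·h = b for H (H[2,2]=1):
  H  [+423.89104 -216.07280 +458.50597]
  H  [+216.64930 +425.27391 +177.28173]
  H  [+0.01692 -0.03556 +1.00000]
B = K⁻¹H; ‖b₁‖=0.901567, ‖b₂‖=0.901567; λ = 2/(‖b₁‖+‖b₂‖) = 1.109180, sign → tz>0 ⇒ λ=+1.109180
r₁ = λ·B[:,0] = (+0.89812,+0.43934,+0.01877); r₂ = λ·B[:,1] = (-0.43841,+0.89791,-0.03945)
r₃ = r₁×r₂ = (-0.03418,+0.02720,+0.99905); SVD([r₁ r₂ r₃]) → R = UVᵀ:
  R  [+0.89812 -0.43841 -0.03418]
  R  [+0.43934 +0.89791 +0.02720]
  R  [+0.01877 -0.03945 +0.99905]
t = (+0.26480, -0.14936, +1.10918) m
tr R = 2.795075; θ = arccos((tr R − 1)/2) = 0.456644 rad = 26.164°
axis k = ((R−Rᵀ)₃₂, (R−Rᵀ)₁₃, (R−Rᵀ)₂₁) / (2 sinθ) = (-0.075574, -0.060044, +0.995331)
rvec = θ·k = (-0.034510, -0.027419, +0.454512)

rvec=(-0.0345, -0.0274, 0.4545) tvec=(0.2648, -0.1494, 1.1092)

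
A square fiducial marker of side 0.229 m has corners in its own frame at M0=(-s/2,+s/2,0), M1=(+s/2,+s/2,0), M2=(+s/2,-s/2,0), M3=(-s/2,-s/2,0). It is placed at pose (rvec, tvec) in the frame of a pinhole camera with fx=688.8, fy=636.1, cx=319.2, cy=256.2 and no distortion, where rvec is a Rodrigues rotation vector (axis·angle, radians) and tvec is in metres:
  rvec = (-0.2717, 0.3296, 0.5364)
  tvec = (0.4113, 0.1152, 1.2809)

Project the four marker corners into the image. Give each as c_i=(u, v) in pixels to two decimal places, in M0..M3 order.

Intrinsics K: fx=688.8, fy=636.1, cx=319.2, cy=256.2
Marker side s = 0.229 m; corners in marker frame (Z=0):
  M0 = (-0.1145, +0.1145, 0)
  M1 = (+0.1145, +0.1145, 0)
  M2 = (+0.1145, -0.1145, 0)
  M3 = (-0.1145, -0.1145, 0)
rvec = (-0.2717, 0.3296, 0.5364), |rvec| = θ = 0.68570 rad = 39.288°
Rodrigues: sinθ=0.63321, 1−cosθ=0.22602; R = I + sinθ·[k]× + (1−cosθ)·[k]×²:
    [+0.80946 -0.53839 +0.23431]
    [+0.45229 +0.82620 +0.33589]
    [-0.37443 -0.16591 +0.91229]
t = (0.4113, 0.1152, 1.2809) m
M0: Pc = R·M0+t = (+0.25697, +0.15801, +1.30478); u = 688.8·(+0.25697)/1.30478 + 319.2 = 454.8565, v = 636.1·(+0.15801)/1.30478 + 256.2 = 333.2337
M1: Pc = R·M1+t = (+0.44234, +0.26159, +1.21903); u = 688.8·(+0.44234)/1.21903 + 319.2 = 569.1382, v = 636.1·(+0.26159)/1.21903 + 256.2 = 392.6985
M2: Pc = R·M2+t = (+0.56563, +0.07239, +1.25702); u = 688.8·(+0.56563)/1.25702 + 319.2 = 629.1426, v = 636.1·(+0.07239)/1.25702 + 256.2 = 292.8308
M3: Pc = R·M3+t = (+0.38026, -0.03119, +1.34277); u = 688.8·(+0.38026)/1.34277 + 319.2 = 514.2630, v = 636.1·(-0.03119)/1.34277 + 256.2 = 241.4258

c0=(454.86, 333.23) c1=(569.14, 392.70) c2=(629.14, 292.83) c3=(514.26, 241.43)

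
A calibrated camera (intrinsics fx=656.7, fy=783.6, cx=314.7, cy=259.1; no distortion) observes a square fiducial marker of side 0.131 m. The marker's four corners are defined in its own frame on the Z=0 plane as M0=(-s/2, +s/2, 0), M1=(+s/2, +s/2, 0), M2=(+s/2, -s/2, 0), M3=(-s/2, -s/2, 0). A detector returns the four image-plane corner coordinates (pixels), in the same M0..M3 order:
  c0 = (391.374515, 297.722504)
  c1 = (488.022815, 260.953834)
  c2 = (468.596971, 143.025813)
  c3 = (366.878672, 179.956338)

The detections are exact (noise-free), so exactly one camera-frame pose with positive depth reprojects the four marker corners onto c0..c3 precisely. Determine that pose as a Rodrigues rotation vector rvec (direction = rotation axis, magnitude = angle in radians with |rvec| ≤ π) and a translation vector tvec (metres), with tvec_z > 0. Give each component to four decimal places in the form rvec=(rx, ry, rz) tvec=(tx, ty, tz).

rvec=(0.2889, -0.1294, -0.2862) tvec=(0.1419, -0.0388, 0.8130)

Intrinsics K: fx=656.7, fy=783.6, cx=314.7, cy=259.1
Marker side s = 0.131 m; corners in marker frame (Z=0):
  M0 = (-0.0655, +0.0655, 0)
  M1 = (+0.0655, +0.0655, 0)
  M2 = (+0.0655, -0.0655, 0)
  M3 = (-0.0655, -0.0655, 0)
Detected image corners:
  c0 = (391.374515, 297.722504) px
  c1 = (488.022815, 260.953834) px
  c2 = (468.596971, 143.025813) px
  c3 = (366.878672, 179.956338) px
Planar DLT: solve 8×8 A·h = b for H (H[2,2]=1):
  H  [+801.37812 +324.89628 +429.32110]
  H  [-258.28864 +980.51765 +221.70561]
  H  [+0.10431 +0.36711 +1.00000]
B = K⁻¹H; ‖b₁‖=1.230087, ‖b₂‖=1.230087; λ = 2/(‖b₁‖+‖b₂‖) = 0.812950, sign → tz>0 ⇒ λ=+0.812950
r₁ = λ·B[:,0] = (+0.95142,-0.29600,+0.08480); r₂ = λ·B[:,1] = (+0.25918,+0.91856,+0.29845)
r₃ = r₁×r₂ = (-0.16623,-0.26197,+0.95065); SVD([r₁ r₂ r₃]) → R = UVᵀ:
  R  [+0.95142 +0.25918 -0.16623]
  R  [-0.29600 +0.91856 -0.26197]
  R  [+0.08480 +0.29845 +0.95065]
t = (+0.14189, -0.03880, +0.81295) m
tr R = 2.820630; θ = arccos((tr R − 1)/2) = 0.426752 rad = 24.451°
axis k = ((R−Rᵀ)₃₂, (R−Rᵀ)₁₃, (R−Rᵀ)₂₁) / (2 sinθ) = (+0.676965, -0.303238, -0.670646)
rvec = θ·k = (+0.288896, -0.129407, -0.286199)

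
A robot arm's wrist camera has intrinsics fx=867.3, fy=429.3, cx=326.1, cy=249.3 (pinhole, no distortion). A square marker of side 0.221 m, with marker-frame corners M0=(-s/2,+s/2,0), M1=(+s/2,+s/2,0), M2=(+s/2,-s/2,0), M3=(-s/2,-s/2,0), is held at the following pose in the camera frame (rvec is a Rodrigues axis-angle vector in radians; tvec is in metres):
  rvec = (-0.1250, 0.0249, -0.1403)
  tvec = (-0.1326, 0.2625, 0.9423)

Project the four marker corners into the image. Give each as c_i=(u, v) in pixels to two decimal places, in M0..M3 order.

Intrinsics K: fx=867.3, fy=429.3, cx=326.1, cy=249.3
Marker side s = 0.221 m; corners in marker frame (Z=0):
  M0 = (-0.1105, +0.1105, 0)
  M1 = (+0.1105, +0.1105, 0)
  M2 = (+0.1105, -0.1105, 0)
  M3 = (-0.1105, -0.1105, 0)
rvec = (-0.1250, 0.0249, -0.1403), |rvec| = θ = 0.18955 rad = 10.860°
Rodrigues: sinθ=0.18842, 1−cosθ=0.01791; R = I + sinθ·[k]× + (1−cosθ)·[k]×²:
    [+0.98988 +0.13791 +0.03349]
    [-0.14101 +0.98240 +0.12251]
    [-0.01601 -0.12599 +0.99190]
t = (-0.1326, 0.2625, 0.9423) m
M0: Pc = R·M0+t = (-0.22674, +0.38664, +0.93015); u = 867.3·(-0.22674)/0.93015 + 326.1 = 114.6776, v = 429.3·(+0.38664)/0.93015 + 249.3 = 427.7485
M1: Pc = R·M1+t = (-0.00798, +0.35547, +0.92661); u = 867.3·(-0.00798)/0.92661 + 326.1 = 318.6313, v = 429.3·(+0.35547)/0.92661 + 249.3 = 413.9915
M2: Pc = R·M2+t = (-0.03846, +0.13836, +0.95445); u = 867.3·(-0.03846)/0.95445 + 326.1 = 291.1542, v = 429.3·(+0.13836)/0.95445 + 249.3 = 311.5338
M3: Pc = R·M3+t = (-0.25722, +0.16953, +0.95799); u = 867.3·(-0.25722)/0.95799 + 326.1 = 93.2300, v = 429.3·(+0.16953)/0.95799 + 249.3 = 325.2693

c0=(114.68, 427.75) c1=(318.63, 413.99) c2=(291.15, 311.53) c3=(93.23, 325.27)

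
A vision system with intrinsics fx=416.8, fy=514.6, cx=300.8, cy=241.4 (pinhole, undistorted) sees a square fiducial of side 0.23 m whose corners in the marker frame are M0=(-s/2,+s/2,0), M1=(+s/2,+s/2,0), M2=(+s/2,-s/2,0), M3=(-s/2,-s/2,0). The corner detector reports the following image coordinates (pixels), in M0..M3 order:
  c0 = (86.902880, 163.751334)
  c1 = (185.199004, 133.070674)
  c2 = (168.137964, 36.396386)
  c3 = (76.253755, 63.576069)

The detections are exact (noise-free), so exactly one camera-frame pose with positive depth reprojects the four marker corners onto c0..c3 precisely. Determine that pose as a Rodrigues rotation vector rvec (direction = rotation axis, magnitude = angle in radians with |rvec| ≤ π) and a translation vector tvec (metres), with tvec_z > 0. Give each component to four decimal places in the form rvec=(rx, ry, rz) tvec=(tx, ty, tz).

Intrinsics K: fx=416.8, fy=514.6, cx=300.8, cy=241.4
Marker side s = 0.23 m; corners in marker frame (Z=0):
  M0 = (-0.1150, +0.1150, 0)
  M1 = (+0.1150, +0.1150, 0)
  M2 = (+0.1150, -0.1150, 0)
  M3 = (-0.1150, -0.1150, 0)
Detected image corners:
  c0 = (86.902880, 163.751334) px
  c1 = (185.199004, 133.070674) px
  c2 = (168.137964, 36.396386) px
  c3 = (76.253755, 63.576069) px
Planar DLT: solve 8×8 A·h = b for H (H[2,2]=1):
  H  [+421.42940 +21.25377 +129.24126]
  H  [-119.00428 +397.84482 +97.37604]
  H  [+0.06567 -0.30274 +1.00000]
B = K⁻¹H; ‖b₁‖=1.000868, ‖b₂‖=1.000868; λ = 2/(‖b₁‖+‖b₂‖) = 0.999133, sign → tz>0 ⇒ λ=+0.999133
r₁ = λ·B[:,0] = (+0.96288,-0.26183,+0.06561); r₂ = λ·B[:,1] = (+0.26924,+0.91434,-0.30248)
r₃ = r₁×r₂ = (+0.01921,+0.30892,+0.95090); SVD([r₁ r₂ r₃]) → R = UVᵀ:
  R  [+0.96288 +0.26924 +0.01921]
  R  [-0.26183 +0.91434 +0.30892]
  R  [+0.06561 -0.30248 +0.95090]
t = (-0.41125, -0.27963, +0.99913) m
tr R = 2.828114; θ = arccos((tr R − 1)/2) = 0.417620 rad = 23.928°
axis k = ((R−Rᵀ)₃₂, (R−Rᵀ)₁₃, (R−Rᵀ)₂₁) / (2 sinθ) = (-0.753718, -0.057203, -0.654704)
rvec = θ·k = (-0.314768, -0.023889, -0.273417)

rvec=(-0.3148, -0.0239, -0.2734) tvec=(-0.4113, -0.2796, 0.9991)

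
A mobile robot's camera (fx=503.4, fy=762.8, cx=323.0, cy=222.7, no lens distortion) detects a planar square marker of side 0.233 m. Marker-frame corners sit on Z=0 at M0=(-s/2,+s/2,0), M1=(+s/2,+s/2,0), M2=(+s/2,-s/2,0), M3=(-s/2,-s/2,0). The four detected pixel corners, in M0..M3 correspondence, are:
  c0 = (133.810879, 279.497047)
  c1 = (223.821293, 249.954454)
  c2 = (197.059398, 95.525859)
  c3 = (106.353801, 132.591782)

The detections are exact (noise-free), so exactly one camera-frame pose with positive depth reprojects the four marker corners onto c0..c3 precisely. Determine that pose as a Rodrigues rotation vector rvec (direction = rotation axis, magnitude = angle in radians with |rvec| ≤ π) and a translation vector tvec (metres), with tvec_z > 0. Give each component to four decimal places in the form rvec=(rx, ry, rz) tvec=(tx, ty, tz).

Intrinsics K: fx=503.4, fy=762.8, cx=323.0, cy=222.7
Marker side s = 0.233 m; corners in marker frame (Z=0):
  M0 = (-0.1165, +0.1165, 0)
  M1 = (+0.1165, +0.1165, 0)
  M2 = (+0.1165, -0.1165, 0)
  M3 = (-0.1165, -0.1165, 0)
Detected image corners:
  c0 = (133.810879, 279.497047) px
  c1 = (223.821293, 249.954454) px
  c2 = (197.059398, 95.525859) px
  c3 = (106.353801, 132.591782) px
Planar DLT: solve 8×8 A·h = b for H (H[2,2]=1):
  H  [+355.70400 +131.46595 +164.38367]
  H  [-179.53243 +663.55883 +190.56987]
  H  [-0.19413 +0.09126 +1.00000]
B = K⁻¹H; ‖b₁‖=0.872039, ‖b₂‖=0.872039; λ = 2/(‖b₁‖+‖b₂‖) = 1.146737, sign → tz>0 ⇒ λ=+1.146737
r₁ = λ·B[:,0] = (+0.95313,-0.20490,-0.22262); r₂ = λ·B[:,1] = (+0.23233,+0.96699,+0.10466)
r₃ = r₁×r₂ = (+0.19383,-0.15147,+0.96927); SVD([r₁ r₂ r₃]) → R = UVᵀ:
  R  [+0.95313 +0.23233 +0.19383]
  R  [-0.20490 +0.96699 -0.15147]
  R  [-0.22262 +0.10466 +0.96927]
t = (-0.36133, -0.04830, +1.14674) m
tr R = 2.889392; θ = arccos((tr R − 1)/2) = 0.334130 rad = 19.144°
axis k = ((R−Rᵀ)₃₂, (R−Rᵀ)₁₃, (R−Rᵀ)₂₁) / (2 sinθ) = (+0.390501, +0.634930, -0.666613)
rvec = θ·k = (+0.130478, +0.212149, -0.222735)

rvec=(0.1305, 0.2121, -0.2227) tvec=(-0.3613, -0.0483, 1.1467)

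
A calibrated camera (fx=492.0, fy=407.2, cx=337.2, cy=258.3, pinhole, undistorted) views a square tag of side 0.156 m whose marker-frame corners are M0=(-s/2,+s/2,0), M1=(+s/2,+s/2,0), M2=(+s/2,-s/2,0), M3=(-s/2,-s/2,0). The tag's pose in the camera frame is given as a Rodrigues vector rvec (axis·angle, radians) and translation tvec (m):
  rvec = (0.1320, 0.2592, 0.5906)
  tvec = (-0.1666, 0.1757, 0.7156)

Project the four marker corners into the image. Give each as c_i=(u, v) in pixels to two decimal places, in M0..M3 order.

c0=(159.00, 365.08) c1=(236.90, 420.04) c2=(292.11, 350.86) c3=(208.43, 296.61)

Intrinsics K: fx=492.0, fy=407.2, cx=337.2, cy=258.3
Marker side s = 0.156 m; corners in marker frame (Z=0):
  M0 = (-0.0780, +0.0780, 0)
  M1 = (+0.0780, +0.0780, 0)
  M2 = (+0.0780, -0.0780, 0)
  M3 = (-0.0780, -0.0780, 0)
rvec = (0.1320, 0.2592, 0.5906), |rvec| = θ = 0.65834 rad = 37.720°
Rodrigues: sinθ=0.61181, 1−cosθ=0.20899; R = I + sinθ·[k]× + (1−cosθ)·[k]×²:
    [+0.79941 -0.53235 +0.27847]
    [+0.56535 +0.82340 -0.04885]
    [-0.20329 +0.19649 +0.95920]
t = (-0.1666, 0.1757, 0.7156) m
M0: Pc = R·M0+t = (-0.27048, +0.19583, +0.74678); u = 492.0·(-0.27048)/0.74678 + 337.2 = 159.0022, v = 407.2·(+0.19583)/0.74678 + 258.3 = 365.0797
M1: Pc = R·M1+t = (-0.14577, +0.28402, +0.71507); u = 492.0·(-0.14577)/0.71507 + 337.2 = 236.9038, v = 407.2·(+0.28402)/0.71507 + 258.3 = 420.0382
M2: Pc = R·M2+t = (-0.06272, +0.15557, +0.68442); u = 492.0·(-0.06272)/0.68442 + 337.2 = 292.1113, v = 407.2·(+0.15557)/0.68442 + 258.3 = 350.8588
M3: Pc = R·M3+t = (-0.18743, +0.06738, +0.71613); u = 492.0·(-0.18743)/0.71613 + 337.2 = 208.4306, v = 407.2·(+0.06738)/0.71613 + 258.3 = 296.6115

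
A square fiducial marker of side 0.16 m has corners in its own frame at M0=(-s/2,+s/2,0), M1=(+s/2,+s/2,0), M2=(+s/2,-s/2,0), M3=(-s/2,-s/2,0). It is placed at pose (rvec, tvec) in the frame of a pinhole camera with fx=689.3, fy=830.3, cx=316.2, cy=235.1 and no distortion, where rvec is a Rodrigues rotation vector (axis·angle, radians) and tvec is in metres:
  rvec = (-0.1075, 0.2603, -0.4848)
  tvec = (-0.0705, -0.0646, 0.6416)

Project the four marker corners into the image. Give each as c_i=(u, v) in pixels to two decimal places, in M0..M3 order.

Intrinsics K: fx=689.3, fy=830.3, cx=316.2, cy=235.1
Marker side s = 0.16 m; corners in marker frame (Z=0):
  M0 = (-0.0800, +0.0800, 0)
  M1 = (+0.0800, +0.0800, 0)
  M2 = (+0.0800, -0.0800, 0)
  M3 = (-0.0800, -0.0800, 0)
rvec = (-0.1075, 0.2603, -0.4848), |rvec| = θ = 0.56066 rad = 32.124°
Rodrigues: sinθ=0.53175, 1−cosθ=0.15310; R = I + sinθ·[k]× + (1−cosθ)·[k]×²:
    [+0.85253 +0.44617 +0.27226]
    [-0.47343 +0.87990 +0.04049]
    [-0.22149 -0.16342 +0.96137]
t = (-0.0705, -0.0646, 0.6416) m
M0: Pc = R·M0+t = (-0.10301, +0.04367, +0.64625); u = 689.3·(-0.10301)/0.64625 + 316.2 = 206.3284, v = 830.3·(+0.04367)/0.64625 + 235.1 = 291.2026
M1: Pc = R·M1+t = (+0.03340, -0.03208, +0.61081); u = 689.3·(+0.03340)/0.61081 + 316.2 = 353.8876, v = 830.3·(-0.03208)/0.61081 + 235.1 = 191.4896
M2: Pc = R·M2+t = (-0.03799, -0.17287, +0.63695); u = 689.3·(-0.03799)/0.63695 + 316.2 = 275.0868, v = 830.3·(-0.17287)/0.63695 + 235.1 = 9.7605
M3: Pc = R·M3+t = (-0.17440, -0.09712, +0.67239); u = 689.3·(-0.17440)/0.67239 + 316.2 = 137.4189, v = 830.3·(-0.09712)/0.67239 + 235.1 = 115.1743

c0=(206.33, 291.20) c1=(353.89, 191.49) c2=(275.09, 9.76) c3=(137.42, 115.17)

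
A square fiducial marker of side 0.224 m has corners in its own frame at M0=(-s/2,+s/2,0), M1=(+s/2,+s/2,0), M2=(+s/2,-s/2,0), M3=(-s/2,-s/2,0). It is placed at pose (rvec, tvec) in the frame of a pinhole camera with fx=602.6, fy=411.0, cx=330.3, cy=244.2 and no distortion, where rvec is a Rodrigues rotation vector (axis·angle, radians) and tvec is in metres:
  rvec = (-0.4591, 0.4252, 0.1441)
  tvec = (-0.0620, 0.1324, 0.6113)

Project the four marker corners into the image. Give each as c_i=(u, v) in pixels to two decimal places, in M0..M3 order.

c0=(145.29, 396.24) c1=(345.96, 431.50) c2=(394.44, 269.50) c3=(212.61, 260.80)

Intrinsics K: fx=602.6, fy=411.0, cx=330.3, cy=244.2
Marker side s = 0.224 m; corners in marker frame (Z=0):
  M0 = (-0.1120, +0.1120, 0)
  M1 = (+0.1120, +0.1120, 0)
  M2 = (+0.1120, -0.1120, 0)
  M3 = (-0.1120, -0.1120, 0)
rvec = (-0.4591, 0.4252, 0.1441), |rvec| = θ = 0.64213 rad = 36.791°
Rodrigues: sinθ=0.59890, 1−cosθ=0.19918; R = I + sinθ·[k]× + (1−cosθ)·[k]×²:
    [+0.90264 -0.22870 +0.36462]
    [+0.04010 +0.88815 +0.45779]
    [-0.42853 -0.39860 +0.81085]
t = (-0.0620, 0.1324, 0.6113) m
M0: Pc = R·M0+t = (-0.18871, +0.22738, +0.61465); u = 602.6·(-0.18871)/0.61465 + 330.3 = 145.2913, v = 411.0·(+0.22738)/0.61465 + 244.2 = 396.2434
M1: Pc = R·M1+t = (+0.01348, +0.23636, +0.51866); u = 602.6·(+0.01348)/0.51866 + 330.3 = 345.9630, v = 411.0·(+0.23636)/0.51866 + 244.2 = 431.5013
M2: Pc = R·M2+t = (+0.06471, +0.03742, +0.60795); u = 602.6·(+0.06471)/0.60795 + 330.3 = 394.4400, v = 411.0·(+0.03742)/0.60795 + 244.2 = 269.4964
M3: Pc = R·M3+t = (-0.13748, +0.02844, +0.70394); u = 602.6·(-0.13748)/0.70394 + 330.3 = 212.6104, v = 411.0·(+0.02844)/0.70394 + 244.2 = 260.8021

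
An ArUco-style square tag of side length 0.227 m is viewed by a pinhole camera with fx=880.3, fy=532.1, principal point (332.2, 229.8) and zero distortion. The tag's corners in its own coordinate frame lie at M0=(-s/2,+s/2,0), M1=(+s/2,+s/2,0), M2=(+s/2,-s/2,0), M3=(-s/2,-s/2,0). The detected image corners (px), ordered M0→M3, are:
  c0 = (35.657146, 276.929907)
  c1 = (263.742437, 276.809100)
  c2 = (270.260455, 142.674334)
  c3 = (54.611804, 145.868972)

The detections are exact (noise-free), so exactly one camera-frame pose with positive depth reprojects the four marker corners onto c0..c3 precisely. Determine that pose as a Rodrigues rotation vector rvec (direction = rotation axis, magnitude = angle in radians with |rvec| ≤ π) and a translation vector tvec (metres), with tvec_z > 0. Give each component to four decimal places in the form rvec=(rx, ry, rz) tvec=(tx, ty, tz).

Intrinsics K: fx=880.3, fy=532.1, cx=332.2, cy=229.8
Marker side s = 0.227 m; corners in marker frame (Z=0):
  M0 = (-0.1135, +0.1135, 0)
  M1 = (+0.1135, +0.1135, 0)
  M2 = (+0.1135, -0.1135, 0)
  M3 = (-0.1135, -0.1135, 0)
Detected image corners:
  c0 = (35.657146, 276.929907) px
  c1 = (263.742437, 276.809100) px
  c2 = (270.260455, 142.674334) px
  c3 = (54.611804, 145.868972) px
Planar DLT: solve 8×8 A·h = b for H (H[2,2]=1):
  H  [+960.16947 -95.91663 +154.92518]
  H  [-29.66693 +530.78046 +208.67683]
  H  [-0.10528 -0.25298 +1.00000]
B = K⁻¹H; ‖b₁‖=1.135400, ‖b₂‖=1.135400; λ = 2/(‖b₁‖+‖b₂‖) = 0.880747, sign → tz>0 ⇒ λ=+0.880747
r₁ = λ·B[:,0] = (+0.99565,-0.00906,-0.09273); r₂ = λ·B[:,1] = (-0.01188,+0.97479,-0.22281)
r₃ = r₁×r₂ = (+0.09241,+0.22294,+0.97044); SVD([r₁ r₂ r₃]) → R = UVᵀ:
  R  [+0.99565 -0.01188 +0.09241]
  R  [-0.00906 +0.97479 +0.22294]
  R  [-0.09273 -0.22281 +0.97044]
t = (-0.17736, -0.03496, +0.88075) m
tr R = 2.940881; θ = arccos((tr R − 1)/2) = 0.243747 rad = 13.966°
axis k = ((R−Rᵀ)₃₂, (R−Rᵀ)₁₃, (R−Rᵀ)₂₁) / (2 sinθ) = (-0.923497, +0.383561, +0.005851)
rvec = θ·k = (-0.225100, +0.093492, +0.001426)

rvec=(-0.2251, 0.0935, 0.0014) tvec=(-0.1774, -0.0350, 0.8807)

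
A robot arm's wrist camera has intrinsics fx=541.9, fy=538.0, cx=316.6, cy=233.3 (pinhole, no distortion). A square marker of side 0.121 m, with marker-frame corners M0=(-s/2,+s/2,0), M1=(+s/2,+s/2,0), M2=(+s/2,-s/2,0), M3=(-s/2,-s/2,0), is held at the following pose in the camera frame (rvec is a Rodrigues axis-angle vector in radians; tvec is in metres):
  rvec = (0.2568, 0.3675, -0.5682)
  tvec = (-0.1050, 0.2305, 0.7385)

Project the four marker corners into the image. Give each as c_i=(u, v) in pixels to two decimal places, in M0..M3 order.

Intrinsics K: fx=541.9, fy=538.0, cx=316.6, cy=233.3
Marker side s = 0.121 m; corners in marker frame (Z=0):
  M0 = (-0.0605, +0.0605, 0)
  M1 = (+0.0605, +0.0605, 0)
  M2 = (+0.0605, -0.0605, 0)
  M3 = (-0.0605, -0.0605, 0)
rvec = (0.2568, 0.3675, -0.5682), |rvec| = θ = 0.72378 rad = 41.469°
Rodrigues: sinθ=0.66222, 1−cosθ=0.25069; R = I + sinθ·[k]× + (1−cosθ)·[k]×²:
    [+0.78087 +0.56504 +0.26642]
    [-0.47471 +0.81394 -0.33489]
    [-0.40607 +0.13503 +0.90381]
t = (-0.1050, 0.2305, 0.7385) m
M0: Pc = R·M0+t = (-0.11806, +0.30846, +0.77124); u = 541.9·(-0.11806)/0.77124 + 316.6 = 233.6481, v = 538.0·(+0.30846)/0.77124 + 233.3 = 448.4782
M1: Pc = R·M1+t = (-0.02357, +0.25102, +0.72210); u = 541.9·(-0.02357)/0.72210 + 316.6 = 298.9099, v = 538.0·(+0.25102)/0.72210 + 233.3 = 420.3242
M2: Pc = R·M2+t = (-0.09194, +0.15254, +0.70576); u = 541.9·(-0.09194)/0.70576 + 316.6 = 246.0048, v = 538.0·(+0.15254)/0.70576 + 233.3 = 349.5779
M3: Pc = R·M3+t = (-0.18643, +0.20998, +0.75490); u = 541.9·(-0.18643)/0.75490 + 316.6 = 182.7740, v = 538.0·(+0.20998)/0.75490 + 233.3 = 382.9460

c0=(233.65, 448.48) c1=(298.91, 420.32) c2=(246.00, 349.58) c3=(182.77, 382.95)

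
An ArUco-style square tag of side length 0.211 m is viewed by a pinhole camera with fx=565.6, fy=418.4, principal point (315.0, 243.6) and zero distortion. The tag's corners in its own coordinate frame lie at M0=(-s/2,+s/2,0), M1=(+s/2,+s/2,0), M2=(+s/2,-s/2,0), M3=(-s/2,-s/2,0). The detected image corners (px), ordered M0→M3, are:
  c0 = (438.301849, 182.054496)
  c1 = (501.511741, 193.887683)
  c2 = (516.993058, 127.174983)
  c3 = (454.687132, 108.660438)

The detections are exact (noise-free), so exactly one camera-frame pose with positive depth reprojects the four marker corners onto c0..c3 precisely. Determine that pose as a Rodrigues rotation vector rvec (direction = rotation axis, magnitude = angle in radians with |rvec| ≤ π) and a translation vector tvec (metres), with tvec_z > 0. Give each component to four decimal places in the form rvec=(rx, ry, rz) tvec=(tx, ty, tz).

Intrinsics K: fx=565.6, fy=418.4, cx=315.0, cy=243.6
Marker side s = 0.211 m; corners in marker frame (Z=0):
  M0 = (-0.1055, +0.1055, 0)
  M1 = (+0.1055, +0.1055, 0)
  M2 = (+0.1055, -0.1055, 0)
  M3 = (-0.1055, -0.1055, 0)
Detected image corners:
  c0 = (438.301849, 182.054496) px
  c1 = (501.511741, 193.887683) px
  c2 = (516.993058, 127.174983) px
  c3 = (454.687132, 108.660438) px
Planar DLT: solve 8×8 A·h = b for H (H[2,2]=1):
  H  [+508.88519 -54.35295 +479.30119]
  H  [+139.51366 +338.00786 +153.46142]
  H  [+0.44247 +0.04407 +1.00000]
B = K⁻¹H; ‖b₁‖=0.792674, ‖b₂‖=0.792674; λ = 2/(‖b₁‖+‖b₂‖) = 1.261552, sign → tz>0 ⇒ λ=+1.261552
r₁ = λ·B[:,0] = (+0.82417,+0.09567,+0.55820); r₂ = λ·B[:,1] = (-0.15220,+0.98679,+0.05560)
r₃ = r₁×r₂ = (-0.54550,-0.13078,+0.82784); SVD([r₁ r₂ r₃]) → R = UVᵀ:
  R  [+0.82417 -0.15220 -0.54550]
  R  [+0.09567 +0.98679 -0.13078]
  R  [+0.55820 +0.05560 +0.82784]
t = (+0.36647, -0.27178, +1.26155) m
tr R = 2.638802; θ = arccos((tr R − 1)/2) = 0.610431 rad = 34.975°
axis k = ((R−Rᵀ)₃₂, (R−Rᵀ)₁₃, (R−Rᵀ)₂₁) / (2 sinθ) = (+0.162569, -0.962719, +0.216202)
rvec = θ·k = (+0.099237, -0.587674, +0.131976)

rvec=(0.0992, -0.5877, 0.1320) tvec=(0.3665, -0.2718, 1.2616)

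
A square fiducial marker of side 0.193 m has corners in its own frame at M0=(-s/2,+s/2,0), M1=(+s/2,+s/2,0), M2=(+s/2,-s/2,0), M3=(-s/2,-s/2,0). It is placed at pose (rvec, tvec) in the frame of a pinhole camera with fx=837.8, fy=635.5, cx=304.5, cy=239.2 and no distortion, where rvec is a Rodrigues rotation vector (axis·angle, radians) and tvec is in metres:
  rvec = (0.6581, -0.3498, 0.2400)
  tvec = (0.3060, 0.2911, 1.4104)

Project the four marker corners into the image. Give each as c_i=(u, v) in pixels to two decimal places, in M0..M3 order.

Intrinsics K: fx=837.8, fy=635.5, cx=304.5, cy=239.2
Marker side s = 0.193 m; corners in marker frame (Z=0):
  M0 = (-0.0965, +0.0965, 0)
  M1 = (+0.0965, +0.0965, 0)
  M2 = (+0.0965, -0.0965, 0)
  M3 = (-0.0965, -0.0965, 0)
rvec = (0.6581, -0.3498, 0.2400), |rvec| = θ = 0.78298 rad = 44.861°
Rodrigues: sinθ=0.70539, 1−cosθ=0.29118; R = I + sinθ·[k]× + (1−cosθ)·[k]×²:
    [+0.91452 -0.32556 -0.24012]
    [+0.10688 +0.76693 -0.63276]
    [+0.39016 +0.55301 +0.73617]
t = (0.3060, 0.2911, 1.4104) m
M0: Pc = R·M0+t = (+0.18633, +0.35480, +1.42612); u = 837.8·(+0.18633)/1.42612 + 304.5 = 413.9644, v = 635.5·(+0.35480)/1.42612 + 239.2 = 397.3025
M1: Pc = R·M1+t = (+0.36284, +0.37542, +1.50142); u = 837.8·(+0.36284)/1.50142 + 304.5 = 506.9644, v = 635.5·(+0.37542)/1.50142 + 239.2 = 398.1041
M2: Pc = R·M2+t = (+0.42567, +0.22740, +1.39468); u = 837.8·(+0.42567)/1.39468 + 304.5 = 560.2028, v = 635.5·(+0.22740)/1.39468 + 239.2 = 342.8189
M3: Pc = R·M3+t = (+0.24916, +0.20678, +1.31938); u = 837.8·(+0.24916)/1.31938 + 304.5 = 462.7180, v = 635.5·(+0.20678)/1.31938 + 239.2 = 338.7972

c0=(413.96, 397.30) c1=(506.96, 398.10) c2=(560.20, 342.82) c3=(462.72, 338.80)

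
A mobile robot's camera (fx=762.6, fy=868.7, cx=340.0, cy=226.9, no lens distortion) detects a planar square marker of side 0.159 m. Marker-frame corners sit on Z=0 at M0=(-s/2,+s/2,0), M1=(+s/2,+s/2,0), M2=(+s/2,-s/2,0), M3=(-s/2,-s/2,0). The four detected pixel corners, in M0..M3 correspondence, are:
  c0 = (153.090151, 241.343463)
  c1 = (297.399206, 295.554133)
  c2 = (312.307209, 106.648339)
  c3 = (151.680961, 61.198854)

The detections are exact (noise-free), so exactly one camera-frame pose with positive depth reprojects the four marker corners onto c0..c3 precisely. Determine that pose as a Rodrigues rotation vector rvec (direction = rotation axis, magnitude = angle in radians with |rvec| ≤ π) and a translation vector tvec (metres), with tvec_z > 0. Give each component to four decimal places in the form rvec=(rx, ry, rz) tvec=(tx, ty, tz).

rvec=(0.4370, 0.3915, 0.1969) tvec=(-0.1029, -0.0370, 0.6854)

Intrinsics K: fx=762.6, fy=868.7, cx=340.0, cy=226.9
Marker side s = 0.159 m; corners in marker frame (Z=0):
  M0 = (-0.0795, +0.0795, 0)
  M1 = (+0.0795, +0.0795, 0)
  M2 = (+0.0795, -0.0795, 0)
  M3 = (-0.0795, -0.0795, 0)
Detected image corners:
  c0 = (153.090151, 241.343463) px
  c1 = (297.399206, 295.554133) px
  c2 = (312.307209, 106.648339) px
  c3 = (151.680961, 61.198854) px
Planar DLT: solve 8×8 A·h = b for H (H[2,2]=1):
  H  [+847.72984 +108.56367 +225.56746]
  H  [+231.18890 +1274.38221 +180.02880]
  H  [-0.47470 +0.65207 +1.00000]
B = K⁻¹H; ‖b₁‖=1.458969, ‖b₂‖=1.458969; λ = 2/(‖b₁‖+‖b₂‖) = 0.685415, sign → tz>0 ⇒ λ=+0.685415
r₁ = λ·B[:,0] = (+0.90699,+0.26740,-0.32537); r₂ = λ·B[:,1] = (-0.10169,+0.88877,+0.44694)
r₃ = r₁×r₂ = (+0.40869,-0.37228,+0.83329); SVD([r₁ r₂ r₃]) → R = UVᵀ:
  R  [+0.90699 -0.10169 +0.40869]
  R  [+0.26740 +0.88877 -0.37228]
  R  [-0.32537 +0.44694 +0.83329]
t = (-0.10285, -0.03698, +0.68542) m
tr R = 2.629052; θ = arccos((tr R − 1)/2) = 0.618885 rad = 35.459°
axis k = ((R−Rᵀ)₃₂, (R−Rᵀ)₁₃, (R−Rᵀ)₂₁) / (2 sinθ) = (+0.706074, +0.632667, +0.318107)
rvec = θ·k = (+0.436978, +0.391548, +0.196872)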